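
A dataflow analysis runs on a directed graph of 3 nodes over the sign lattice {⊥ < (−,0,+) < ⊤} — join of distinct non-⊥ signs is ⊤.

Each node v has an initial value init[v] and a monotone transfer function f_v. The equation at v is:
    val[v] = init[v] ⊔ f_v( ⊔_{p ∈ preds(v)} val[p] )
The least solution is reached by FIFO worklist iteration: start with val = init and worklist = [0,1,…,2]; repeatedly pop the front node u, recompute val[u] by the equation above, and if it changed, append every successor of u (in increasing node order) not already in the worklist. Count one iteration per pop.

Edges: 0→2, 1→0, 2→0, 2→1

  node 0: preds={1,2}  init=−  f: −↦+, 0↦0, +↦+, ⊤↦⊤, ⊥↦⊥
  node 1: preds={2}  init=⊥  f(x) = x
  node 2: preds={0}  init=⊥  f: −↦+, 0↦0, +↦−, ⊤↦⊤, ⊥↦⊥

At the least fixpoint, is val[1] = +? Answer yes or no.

no

Trace (9 dequeues):
  [1] u=0 | in ⊥ | out − | ==
  [2] u=1 | in ⊥ | out ⊥ | ==
  [3] u=2 | in − | out + | prev ⊥ | push {0,1}
  [4] u=0 | in + | out ⊤ | prev − | push {2}
  [5] u=1 | in + | out + | prev ⊥ | push {0}
  [6] u=2 | in ⊤ | out ⊤ | prev + | push {1}
  [7] u=0 | in ⊤ | out ⊤ | ==
  [8] u=1 | in ⊤ | out ⊤ | prev + | push {0}
  [9] u=0 | in ⊤ | out ⊤ | ==

Converged values:
  [0] ⊤
  [1] ⊤
  [2] ⊤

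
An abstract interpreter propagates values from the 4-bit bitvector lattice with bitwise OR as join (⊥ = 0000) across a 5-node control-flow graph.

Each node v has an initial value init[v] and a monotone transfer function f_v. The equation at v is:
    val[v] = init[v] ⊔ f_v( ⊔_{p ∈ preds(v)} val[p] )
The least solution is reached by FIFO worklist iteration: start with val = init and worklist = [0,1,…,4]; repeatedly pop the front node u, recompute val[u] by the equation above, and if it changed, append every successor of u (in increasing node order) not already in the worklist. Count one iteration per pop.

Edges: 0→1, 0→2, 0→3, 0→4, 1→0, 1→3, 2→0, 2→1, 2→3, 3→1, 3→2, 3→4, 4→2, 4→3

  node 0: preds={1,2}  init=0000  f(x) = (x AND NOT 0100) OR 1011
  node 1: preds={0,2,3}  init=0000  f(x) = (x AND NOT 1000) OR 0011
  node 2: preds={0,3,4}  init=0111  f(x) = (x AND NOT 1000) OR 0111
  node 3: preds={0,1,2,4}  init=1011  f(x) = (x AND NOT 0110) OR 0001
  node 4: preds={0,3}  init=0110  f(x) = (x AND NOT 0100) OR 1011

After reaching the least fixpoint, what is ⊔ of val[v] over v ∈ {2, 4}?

Trace (8 dequeues):
  [1] u=0 | in 0111 | out 1011 | prev 0000 | push {}
  [2] u=1 | in 1111 | out 0111 | prev 0000 | push {0}
  [3] u=2 | in 1111 | out 0111 | ==
  [4] u=3 | in 1111 | out 1011 | ==
  [5] u=4 | in 1011 | out 1111 | prev 0110 | push {2,3}
  [6] u=0 | in 0111 | out 1011 | ==
  [7] u=2 | in 1111 | out 0111 | ==
  [8] u=3 | in 1111 | out 1011 | ==

Converged values:
  [0] 1011
  [1] 0111
  [2] 0111
  [3] 1011
  [4] 1111

1111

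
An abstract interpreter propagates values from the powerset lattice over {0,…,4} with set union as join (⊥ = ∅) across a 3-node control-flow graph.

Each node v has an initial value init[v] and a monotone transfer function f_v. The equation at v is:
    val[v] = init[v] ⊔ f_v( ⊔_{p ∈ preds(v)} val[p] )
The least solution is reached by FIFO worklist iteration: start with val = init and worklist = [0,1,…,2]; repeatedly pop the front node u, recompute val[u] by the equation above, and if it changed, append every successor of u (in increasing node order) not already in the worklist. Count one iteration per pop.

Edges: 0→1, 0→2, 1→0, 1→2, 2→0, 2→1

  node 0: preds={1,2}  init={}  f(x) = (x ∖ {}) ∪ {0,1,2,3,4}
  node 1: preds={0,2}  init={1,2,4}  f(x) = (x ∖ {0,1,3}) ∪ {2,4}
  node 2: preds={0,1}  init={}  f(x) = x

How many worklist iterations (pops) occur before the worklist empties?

Worklist (5 pops):
  #1 pop 0: in={1,2,4} → {0,1,2,3,4} (was {}); enqueue []
  #2 pop 1: in={0,1,2,3,4} → {1,2,4} (no change)
  #3 pop 2: in={0,1,2,3,4} → {0,1,2,3,4} (was {}); enqueue [0,1]
  #4 pop 0: in={0,1,2,3,4} → {0,1,2,3,4} (no change)
  #5 pop 1: in={0,1,2,3,4} → {1,2,4} (no change)

Fixpoint:
  val[0] = {0,1,2,3,4}
  val[1] = {1,2,4}
  val[2] = {0,1,2,3,4}

5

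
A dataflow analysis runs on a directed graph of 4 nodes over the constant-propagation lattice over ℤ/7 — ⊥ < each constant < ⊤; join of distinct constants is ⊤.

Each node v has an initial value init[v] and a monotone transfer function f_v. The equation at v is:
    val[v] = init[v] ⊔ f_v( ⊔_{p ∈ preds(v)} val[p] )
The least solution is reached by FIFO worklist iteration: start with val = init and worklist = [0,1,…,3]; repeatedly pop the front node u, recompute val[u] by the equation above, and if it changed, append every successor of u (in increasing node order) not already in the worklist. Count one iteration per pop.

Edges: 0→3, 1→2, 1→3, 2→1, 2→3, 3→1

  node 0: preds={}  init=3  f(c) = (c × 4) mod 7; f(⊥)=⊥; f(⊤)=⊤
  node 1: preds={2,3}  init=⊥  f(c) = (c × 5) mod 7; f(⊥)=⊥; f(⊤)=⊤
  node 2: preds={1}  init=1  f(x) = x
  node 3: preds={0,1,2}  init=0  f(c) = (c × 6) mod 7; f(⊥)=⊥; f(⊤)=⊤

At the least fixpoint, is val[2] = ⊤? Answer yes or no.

yes

Iteration log — 5 steps:
  step 1. node 0  ⊔preds=⊥  new=3  stable
  step 2. node 1  ⊔preds=⊤  new=⊤  old=⊥  +wl: 
  step 3. node 2  ⊔preds=⊤  new=⊤  old=1  +wl: 1
  step 4. node 3  ⊔preds=⊤  new=⊤  old=0  +wl: 
  step 5. node 1  ⊔preds=⊤  new=⊤  stable

Least fixpoint reached:
  node 0: 3
  node 1: ⊤
  node 2: ⊤
  node 3: ⊤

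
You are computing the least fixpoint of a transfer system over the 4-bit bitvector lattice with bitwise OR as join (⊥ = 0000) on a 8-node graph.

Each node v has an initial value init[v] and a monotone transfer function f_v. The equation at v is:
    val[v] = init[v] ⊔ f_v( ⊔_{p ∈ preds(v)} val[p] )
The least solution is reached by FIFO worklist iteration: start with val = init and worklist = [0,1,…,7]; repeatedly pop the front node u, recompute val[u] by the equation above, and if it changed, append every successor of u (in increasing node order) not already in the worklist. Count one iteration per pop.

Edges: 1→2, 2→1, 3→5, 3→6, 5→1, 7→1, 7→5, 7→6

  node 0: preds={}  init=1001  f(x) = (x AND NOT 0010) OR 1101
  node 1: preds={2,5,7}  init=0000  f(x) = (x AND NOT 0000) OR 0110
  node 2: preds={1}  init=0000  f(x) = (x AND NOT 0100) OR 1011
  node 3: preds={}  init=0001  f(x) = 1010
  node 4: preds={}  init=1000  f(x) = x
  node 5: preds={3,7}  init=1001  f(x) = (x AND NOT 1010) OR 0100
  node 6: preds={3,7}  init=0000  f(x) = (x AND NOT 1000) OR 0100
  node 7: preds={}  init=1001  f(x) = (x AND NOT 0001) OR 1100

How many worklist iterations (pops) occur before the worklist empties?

Iteration log — 11 steps:
  step 1. node 0  ⊔preds=0000  new=1101  old=1001  +wl: 
  step 2. node 1  ⊔preds=1001  new=1111  old=0000  +wl: 
  step 3. node 2  ⊔preds=1111  new=1011  old=0000  +wl: 1
  step 4. node 3  ⊔preds=0000  new=1011  old=0001  +wl: 
  step 5. node 4  ⊔preds=0000  new=1000  stable
  step 6. node 5  ⊔preds=1011  new=1101  old=1001  +wl: 
  step 7. node 6  ⊔preds=1011  new=0111  old=0000  +wl: 
  step 8. node 7  ⊔preds=0000  new=1101  old=1001  +wl: 5,6
  step 9. node 1  ⊔preds=1111  new=1111  stable
  step 10. node 5  ⊔preds=1111  new=1101  stable
  step 11. node 6  ⊔preds=1111  new=0111  stable

Least fixpoint reached:
  node 0: 1101
  node 1: 1111
  node 2: 1011
  node 3: 1011
  node 4: 1000
  node 5: 1101
  node 6: 0111
  node 7: 1101

11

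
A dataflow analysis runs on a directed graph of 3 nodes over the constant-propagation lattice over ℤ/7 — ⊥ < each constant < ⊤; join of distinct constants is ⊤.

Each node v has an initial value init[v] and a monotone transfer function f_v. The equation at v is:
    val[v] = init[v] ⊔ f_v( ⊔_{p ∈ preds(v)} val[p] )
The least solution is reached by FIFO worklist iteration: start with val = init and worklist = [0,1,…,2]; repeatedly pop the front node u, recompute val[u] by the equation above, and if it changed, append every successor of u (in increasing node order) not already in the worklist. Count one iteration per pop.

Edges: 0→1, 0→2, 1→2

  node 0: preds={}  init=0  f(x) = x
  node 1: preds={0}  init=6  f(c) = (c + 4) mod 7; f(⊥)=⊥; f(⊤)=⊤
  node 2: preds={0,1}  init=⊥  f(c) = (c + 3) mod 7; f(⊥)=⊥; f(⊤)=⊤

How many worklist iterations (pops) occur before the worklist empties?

Trace (3 dequeues):
  [1] u=0 | in ⊥ | out 0 | ==
  [2] u=1 | in 0 | out ⊤ | prev 6 | push {}
  [3] u=2 | in ⊤ | out ⊤ | prev ⊥ | push {}

Converged values:
  [0] 0
  [1] ⊤
  [2] ⊤

3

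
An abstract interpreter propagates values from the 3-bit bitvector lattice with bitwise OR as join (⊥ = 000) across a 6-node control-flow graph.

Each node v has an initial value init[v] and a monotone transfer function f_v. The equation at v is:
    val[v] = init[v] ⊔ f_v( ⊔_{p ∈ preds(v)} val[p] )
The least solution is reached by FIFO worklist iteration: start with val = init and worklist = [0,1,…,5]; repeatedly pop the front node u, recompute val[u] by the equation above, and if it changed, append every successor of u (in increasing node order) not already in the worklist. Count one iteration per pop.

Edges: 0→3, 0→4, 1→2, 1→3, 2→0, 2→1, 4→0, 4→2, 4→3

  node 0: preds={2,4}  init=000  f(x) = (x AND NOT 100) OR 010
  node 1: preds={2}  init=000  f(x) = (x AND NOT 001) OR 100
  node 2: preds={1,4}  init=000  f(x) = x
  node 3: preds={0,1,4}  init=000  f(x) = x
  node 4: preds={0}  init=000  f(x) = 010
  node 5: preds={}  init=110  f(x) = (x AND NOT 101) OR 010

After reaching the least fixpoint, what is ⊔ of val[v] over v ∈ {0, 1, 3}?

Iteration log — 14 steps:
  step 1. node 0  ⊔preds=000  new=010  old=000  +wl: 
  step 2. node 1  ⊔preds=000  new=100  old=000  +wl: 
  step 3. node 2  ⊔preds=100  new=100  old=000  +wl: 0,1
  step 4. node 3  ⊔preds=110  new=110  old=000  +wl: 
  step 5. node 4  ⊔preds=010  new=010  old=000  +wl: 2,3
  step 6. node 5  ⊔preds=000  new=110  stable
  step 7. node 0  ⊔preds=110  new=010  stable
  step 8. node 1  ⊔preds=100  new=100  stable
  step 9. node 2  ⊔preds=110  new=110  old=100  +wl: 0,1
  step 10. node 3  ⊔preds=110  new=110  stable
  step 11. node 0  ⊔preds=110  new=010  stable
  step 12. node 1  ⊔preds=110  new=110  old=100  +wl: 2,3
  step 13. node 2  ⊔preds=110  new=110  stable
  step 14. node 3  ⊔preds=110  new=110  stable

Least fixpoint reached:
  node 0: 010
  node 1: 110
  node 2: 110
  node 3: 110
  node 4: 010
  node 5: 110

110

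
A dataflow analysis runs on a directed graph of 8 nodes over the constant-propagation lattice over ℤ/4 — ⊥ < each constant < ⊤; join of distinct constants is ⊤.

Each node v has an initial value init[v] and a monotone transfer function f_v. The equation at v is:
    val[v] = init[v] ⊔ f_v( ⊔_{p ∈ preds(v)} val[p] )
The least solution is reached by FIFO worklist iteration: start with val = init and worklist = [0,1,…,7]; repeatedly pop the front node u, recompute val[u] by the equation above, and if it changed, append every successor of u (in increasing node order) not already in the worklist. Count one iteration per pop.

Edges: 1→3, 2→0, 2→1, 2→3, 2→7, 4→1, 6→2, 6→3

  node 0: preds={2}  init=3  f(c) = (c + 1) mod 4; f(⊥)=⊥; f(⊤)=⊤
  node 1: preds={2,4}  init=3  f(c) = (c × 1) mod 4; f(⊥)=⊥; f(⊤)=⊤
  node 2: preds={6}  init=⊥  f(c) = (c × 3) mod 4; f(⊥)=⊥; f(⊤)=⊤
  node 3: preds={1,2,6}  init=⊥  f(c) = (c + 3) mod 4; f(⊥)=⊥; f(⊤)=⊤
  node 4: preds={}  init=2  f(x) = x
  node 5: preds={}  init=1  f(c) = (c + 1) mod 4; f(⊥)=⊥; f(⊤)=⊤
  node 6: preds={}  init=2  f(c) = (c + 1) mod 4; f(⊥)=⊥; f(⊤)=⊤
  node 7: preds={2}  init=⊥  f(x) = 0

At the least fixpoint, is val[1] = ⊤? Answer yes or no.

Trace (10 dequeues):
  [1] u=0 | in ⊥ | out 3 | ==
  [2] u=1 | in 2 | out ⊤ | prev 3 | push {}
  [3] u=2 | in 2 | out 2 | prev ⊥ | push {0,1}
  [4] u=3 | in ⊤ | out ⊤ | prev ⊥ | push {}
  [5] u=4 | in ⊥ | out 2 | ==
  [6] u=5 | in ⊥ | out 1 | ==
  [7] u=6 | in ⊥ | out 2 | ==
  [8] u=7 | in 2 | out 0 | prev ⊥ | push {}
  [9] u=0 | in 2 | out 3 | ==
  [10] u=1 | in 2 | out ⊤ | ==

Converged values:
  [0] 3
  [1] ⊤
  [2] 2
  [3] ⊤
  [4] 2
  [5] 1
  [6] 2
  [7] 0

yes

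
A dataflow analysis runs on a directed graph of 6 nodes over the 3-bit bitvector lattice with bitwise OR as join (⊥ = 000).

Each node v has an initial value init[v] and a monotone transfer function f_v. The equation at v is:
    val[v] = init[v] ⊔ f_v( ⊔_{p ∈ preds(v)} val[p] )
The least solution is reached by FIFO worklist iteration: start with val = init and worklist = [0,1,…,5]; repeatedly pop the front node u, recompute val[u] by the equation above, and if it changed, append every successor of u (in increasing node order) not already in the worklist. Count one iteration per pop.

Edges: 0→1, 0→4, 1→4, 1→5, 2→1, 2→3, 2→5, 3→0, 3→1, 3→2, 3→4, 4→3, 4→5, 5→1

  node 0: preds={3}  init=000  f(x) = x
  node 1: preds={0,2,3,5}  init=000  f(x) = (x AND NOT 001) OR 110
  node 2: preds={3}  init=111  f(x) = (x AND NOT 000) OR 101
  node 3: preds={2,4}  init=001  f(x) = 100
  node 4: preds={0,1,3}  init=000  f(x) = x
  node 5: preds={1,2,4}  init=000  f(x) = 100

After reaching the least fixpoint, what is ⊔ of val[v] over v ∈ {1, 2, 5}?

111

Iteration log — 11 steps:
  step 1. node 0  ⊔preds=001  new=001  old=000  +wl: 
  step 2. node 1  ⊔preds=111  new=110  old=000  +wl: 
  step 3. node 2  ⊔preds=001  new=111  stable
  step 4. node 3  ⊔preds=111  new=101  old=001  +wl: 0,1,2
  step 5. node 4  ⊔preds=111  new=111  old=000  +wl: 3
  step 6. node 5  ⊔preds=111  new=100  old=000  +wl: 
  step 7. node 0  ⊔preds=101  new=101  old=001  +wl: 4
  step 8. node 1  ⊔preds=111  new=110  stable
  step 9. node 2  ⊔preds=101  new=111  stable
  step 10. node 3  ⊔preds=111  new=101  stable
  step 11. node 4  ⊔preds=111  new=111  stable

Least fixpoint reached:
  node 0: 101
  node 1: 110
  node 2: 111
  node 3: 101
  node 4: 111
  node 5: 100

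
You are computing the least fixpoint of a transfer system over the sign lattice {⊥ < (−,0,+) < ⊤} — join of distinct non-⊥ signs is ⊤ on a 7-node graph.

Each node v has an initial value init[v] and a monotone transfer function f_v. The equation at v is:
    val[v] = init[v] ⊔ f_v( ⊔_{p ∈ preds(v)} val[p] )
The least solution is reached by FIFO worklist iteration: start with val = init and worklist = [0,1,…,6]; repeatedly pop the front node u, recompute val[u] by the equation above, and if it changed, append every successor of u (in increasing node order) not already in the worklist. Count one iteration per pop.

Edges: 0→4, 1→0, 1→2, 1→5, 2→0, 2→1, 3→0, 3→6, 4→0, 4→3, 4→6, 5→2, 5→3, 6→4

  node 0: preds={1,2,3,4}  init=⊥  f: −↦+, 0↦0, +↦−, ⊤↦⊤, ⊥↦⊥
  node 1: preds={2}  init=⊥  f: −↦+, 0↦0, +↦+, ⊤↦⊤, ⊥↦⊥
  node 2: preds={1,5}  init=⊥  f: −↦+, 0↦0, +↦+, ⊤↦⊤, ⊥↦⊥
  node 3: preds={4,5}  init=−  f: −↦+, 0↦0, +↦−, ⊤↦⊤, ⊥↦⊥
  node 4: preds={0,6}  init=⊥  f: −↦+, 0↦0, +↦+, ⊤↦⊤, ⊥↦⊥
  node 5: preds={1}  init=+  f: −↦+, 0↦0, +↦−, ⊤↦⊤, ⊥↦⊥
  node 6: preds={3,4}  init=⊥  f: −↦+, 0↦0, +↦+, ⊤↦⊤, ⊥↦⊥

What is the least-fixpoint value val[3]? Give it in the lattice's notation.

⊤

Trace (22 dequeues):
  [1] u=0 | in − | out + | prev ⊥ | push {}
  [2] u=1 | in ⊥ | out ⊥ | ==
  [3] u=2 | in + | out + | prev ⊥ | push {0,1}
  [4] u=3 | in + | out − | ==
  [5] u=4 | in + | out + | prev ⊥ | push {3}
  [6] u=5 | in ⊥ | out + | ==
  [7] u=6 | in ⊤ | out ⊤ | prev ⊥ | push {4}
  [8] u=0 | in ⊤ | out ⊤ | prev + | push {}
  [9] u=1 | in + | out + | prev ⊥ | push {0,2,5}
  [10] u=3 | in + | out − | ==
  [11] u=4 | in ⊤ | out ⊤ | prev + | push {3,6}
  [12] u=0 | in ⊤ | out ⊤ | ==
  [13] u=2 | in + | out + | ==
  [14] u=5 | in + | out ⊤ | prev + | push {2}
  [15] u=3 | in ⊤ | out ⊤ | prev − | push {0}
  [16] u=6 | in ⊤ | out ⊤ | ==
  [17] u=2 | in ⊤ | out ⊤ | prev + | push {1}
  [18] u=0 | in ⊤ | out ⊤ | ==
  [19] u=1 | in ⊤ | out ⊤ | prev + | push {0,2,5}
  [20] u=0 | in ⊤ | out ⊤ | ==
  [21] u=2 | in ⊤ | out ⊤ | ==
  [22] u=5 | in ⊤ | out ⊤ | ==

Converged values:
  [0] ⊤
  [1] ⊤
  [2] ⊤
  [3] ⊤
  [4] ⊤
  [5] ⊤
  [6] ⊤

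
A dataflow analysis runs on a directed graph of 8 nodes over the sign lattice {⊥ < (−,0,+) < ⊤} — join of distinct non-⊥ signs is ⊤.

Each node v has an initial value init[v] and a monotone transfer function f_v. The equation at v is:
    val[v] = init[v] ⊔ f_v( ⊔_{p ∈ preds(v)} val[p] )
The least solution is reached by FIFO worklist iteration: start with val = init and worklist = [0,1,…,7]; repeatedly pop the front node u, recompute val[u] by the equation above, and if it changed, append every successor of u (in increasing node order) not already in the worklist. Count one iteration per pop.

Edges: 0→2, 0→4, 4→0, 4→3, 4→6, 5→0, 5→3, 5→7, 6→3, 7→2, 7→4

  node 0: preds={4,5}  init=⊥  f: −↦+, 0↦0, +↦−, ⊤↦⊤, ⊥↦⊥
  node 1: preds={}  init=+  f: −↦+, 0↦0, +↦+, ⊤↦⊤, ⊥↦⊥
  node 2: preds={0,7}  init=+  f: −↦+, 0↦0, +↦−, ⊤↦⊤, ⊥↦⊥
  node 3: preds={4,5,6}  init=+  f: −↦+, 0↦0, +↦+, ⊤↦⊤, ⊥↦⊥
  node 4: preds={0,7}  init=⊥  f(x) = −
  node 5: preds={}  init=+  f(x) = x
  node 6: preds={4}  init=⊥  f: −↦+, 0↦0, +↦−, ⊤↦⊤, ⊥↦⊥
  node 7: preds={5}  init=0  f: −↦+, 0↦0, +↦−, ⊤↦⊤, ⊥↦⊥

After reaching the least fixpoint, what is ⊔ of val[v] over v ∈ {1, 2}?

Worklist (12 pops):
  #1 pop 0: in=+ → − (was ⊥); enqueue []
  #2 pop 1: in=⊥ → + (no change)
  #3 pop 2: in=⊤ → ⊤ (was +); enqueue []
  #4 pop 3: in=+ → + (no change)
  #5 pop 4: in=⊤ → − (was ⊥); enqueue [0,3]
  #6 pop 5: in=⊥ → + (no change)
  #7 pop 6: in=− → + (was ⊥); enqueue []
  #8 pop 7: in=+ → ⊤ (was 0); enqueue [2,4]
  #9 pop 0: in=⊤ → ⊤ (was −); enqueue []
  #10 pop 3: in=⊤ → ⊤ (was +); enqueue []
  #11 pop 2: in=⊤ → ⊤ (no change)
  #12 pop 4: in=⊤ → − (no change)

Fixpoint:
  val[0] = ⊤
  val[1] = +
  val[2] = ⊤
  val[3] = ⊤
  val[4] = −
  val[5] = +
  val[6] = +
  val[7] = ⊤

⊤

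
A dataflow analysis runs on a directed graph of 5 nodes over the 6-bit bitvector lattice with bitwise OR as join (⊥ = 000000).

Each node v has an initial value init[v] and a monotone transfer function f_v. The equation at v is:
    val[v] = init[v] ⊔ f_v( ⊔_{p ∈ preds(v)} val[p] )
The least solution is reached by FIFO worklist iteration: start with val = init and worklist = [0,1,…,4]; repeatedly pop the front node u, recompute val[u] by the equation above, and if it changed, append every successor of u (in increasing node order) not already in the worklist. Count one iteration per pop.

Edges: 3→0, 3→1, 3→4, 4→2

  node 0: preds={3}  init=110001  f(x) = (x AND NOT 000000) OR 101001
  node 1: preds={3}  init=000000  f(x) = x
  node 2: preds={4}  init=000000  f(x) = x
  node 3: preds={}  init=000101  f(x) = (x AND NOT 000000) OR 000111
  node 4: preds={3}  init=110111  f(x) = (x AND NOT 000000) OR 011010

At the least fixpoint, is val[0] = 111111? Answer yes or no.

Trace (8 dequeues):
  [1] u=0 | in 000101 | out 111101 | prev 110001 | push {}
  [2] u=1 | in 000101 | out 000101 | prev 000000 | push {}
  [3] u=2 | in 110111 | out 110111 | prev 000000 | push {}
  [4] u=3 | in 000000 | out 000111 | prev 000101 | push {0,1}
  [5] u=4 | in 000111 | out 111111 | prev 110111 | push {2}
  [6] u=0 | in 000111 | out 111111 | prev 111101 | push {}
  [7] u=1 | in 000111 | out 000111 | prev 000101 | push {}
  [8] u=2 | in 111111 | out 111111 | prev 110111 | push {}

Converged values:
  [0] 111111
  [1] 000111
  [2] 111111
  [3] 000111
  [4] 111111

yes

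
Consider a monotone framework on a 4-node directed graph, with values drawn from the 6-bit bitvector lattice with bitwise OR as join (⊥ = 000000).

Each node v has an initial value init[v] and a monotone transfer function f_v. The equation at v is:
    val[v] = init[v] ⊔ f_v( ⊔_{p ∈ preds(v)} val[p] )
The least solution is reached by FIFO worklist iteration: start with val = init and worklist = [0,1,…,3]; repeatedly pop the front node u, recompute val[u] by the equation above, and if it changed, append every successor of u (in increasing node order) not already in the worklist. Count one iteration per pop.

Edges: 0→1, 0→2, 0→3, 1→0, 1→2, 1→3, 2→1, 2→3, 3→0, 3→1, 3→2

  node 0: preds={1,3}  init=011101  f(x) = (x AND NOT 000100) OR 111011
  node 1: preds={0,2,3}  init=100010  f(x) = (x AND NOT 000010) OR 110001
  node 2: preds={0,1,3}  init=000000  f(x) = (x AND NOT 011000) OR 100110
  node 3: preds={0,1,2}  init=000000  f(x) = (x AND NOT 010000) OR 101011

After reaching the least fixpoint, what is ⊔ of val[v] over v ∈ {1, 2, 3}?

Iteration log — 7 steps:
  step 1. node 0  ⊔preds=100010  new=111111  old=011101  +wl: 
  step 2. node 1  ⊔preds=111111  new=111111  old=100010  +wl: 0
  step 3. node 2  ⊔preds=111111  new=100111  old=000000  +wl: 1
  step 4. node 3  ⊔preds=111111  new=101111  old=000000  +wl: 2
  step 5. node 0  ⊔preds=111111  new=111111  stable
  step 6. node 1  ⊔preds=111111  new=111111  stable
  step 7. node 2  ⊔preds=111111  new=100111  stable

Least fixpoint reached:
  node 0: 111111
  node 1: 111111
  node 2: 100111
  node 3: 101111

111111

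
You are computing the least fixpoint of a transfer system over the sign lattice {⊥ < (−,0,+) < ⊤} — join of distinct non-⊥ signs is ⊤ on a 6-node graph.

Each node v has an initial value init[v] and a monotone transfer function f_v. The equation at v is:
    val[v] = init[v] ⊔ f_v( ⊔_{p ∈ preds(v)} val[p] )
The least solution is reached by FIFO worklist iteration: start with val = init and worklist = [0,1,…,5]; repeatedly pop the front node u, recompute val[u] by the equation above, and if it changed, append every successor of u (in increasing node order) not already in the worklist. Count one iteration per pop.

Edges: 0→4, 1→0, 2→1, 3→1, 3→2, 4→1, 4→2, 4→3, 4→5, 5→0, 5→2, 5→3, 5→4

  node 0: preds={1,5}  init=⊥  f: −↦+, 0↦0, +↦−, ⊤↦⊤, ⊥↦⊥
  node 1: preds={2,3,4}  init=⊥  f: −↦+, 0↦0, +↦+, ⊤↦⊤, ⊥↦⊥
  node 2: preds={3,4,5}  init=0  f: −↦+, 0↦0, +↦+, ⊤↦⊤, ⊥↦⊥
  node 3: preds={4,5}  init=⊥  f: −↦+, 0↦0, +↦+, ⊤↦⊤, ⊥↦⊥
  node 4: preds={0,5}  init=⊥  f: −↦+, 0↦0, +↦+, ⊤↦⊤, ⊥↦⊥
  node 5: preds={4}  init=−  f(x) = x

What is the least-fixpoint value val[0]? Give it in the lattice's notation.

Trace (14 dequeues):
  [1] u=0 | in − | out + | prev ⊥ | push {}
  [2] u=1 | in 0 | out 0 | prev ⊥ | push {0}
  [3] u=2 | in − | out ⊤ | prev 0 | push {1}
  [4] u=3 | in − | out + | prev ⊥ | push {2}
  [5] u=4 | in ⊤ | out ⊤ | prev ⊥ | push {3}
  [6] u=5 | in ⊤ | out ⊤ | prev − | push {4}
  [7] u=0 | in ⊤ | out ⊤ | prev + | push {}
  [8] u=1 | in ⊤ | out ⊤ | prev 0 | push {0}
  [9] u=2 | in ⊤ | out ⊤ | ==
  [10] u=3 | in ⊤ | out ⊤ | prev + | push {1,2}
  [11] u=4 | in ⊤ | out ⊤ | ==
  [12] u=0 | in ⊤ | out ⊤ | ==
  [13] u=1 | in ⊤ | out ⊤ | ==
  [14] u=2 | in ⊤ | out ⊤ | ==

Converged values:
  [0] ⊤
  [1] ⊤
  [2] ⊤
  [3] ⊤
  [4] ⊤
  [5] ⊤

⊤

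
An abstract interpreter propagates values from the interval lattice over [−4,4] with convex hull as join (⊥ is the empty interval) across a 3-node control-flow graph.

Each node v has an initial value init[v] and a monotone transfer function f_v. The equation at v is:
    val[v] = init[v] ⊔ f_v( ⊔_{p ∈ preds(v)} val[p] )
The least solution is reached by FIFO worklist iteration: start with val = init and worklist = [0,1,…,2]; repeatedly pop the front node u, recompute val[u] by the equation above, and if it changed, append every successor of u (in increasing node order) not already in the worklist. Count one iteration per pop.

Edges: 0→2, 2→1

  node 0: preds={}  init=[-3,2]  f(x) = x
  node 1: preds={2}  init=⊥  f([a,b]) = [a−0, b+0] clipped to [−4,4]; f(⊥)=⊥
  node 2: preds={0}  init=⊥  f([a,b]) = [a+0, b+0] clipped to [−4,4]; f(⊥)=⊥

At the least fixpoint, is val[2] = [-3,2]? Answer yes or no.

Worklist (4 pops):
  #1 pop 0: in=⊥ → [-3,2] (no change)
  #2 pop 1: in=⊥ → ⊥ (no change)
  #3 pop 2: in=[-3,2] → [-3,2] (was ⊥); enqueue [1]
  #4 pop 1: in=[-3,2] → [-3,2] (was ⊥); enqueue []

Fixpoint:
  val[0] = [-3,2]
  val[1] = [-3,2]
  val[2] = [-3,2]

yes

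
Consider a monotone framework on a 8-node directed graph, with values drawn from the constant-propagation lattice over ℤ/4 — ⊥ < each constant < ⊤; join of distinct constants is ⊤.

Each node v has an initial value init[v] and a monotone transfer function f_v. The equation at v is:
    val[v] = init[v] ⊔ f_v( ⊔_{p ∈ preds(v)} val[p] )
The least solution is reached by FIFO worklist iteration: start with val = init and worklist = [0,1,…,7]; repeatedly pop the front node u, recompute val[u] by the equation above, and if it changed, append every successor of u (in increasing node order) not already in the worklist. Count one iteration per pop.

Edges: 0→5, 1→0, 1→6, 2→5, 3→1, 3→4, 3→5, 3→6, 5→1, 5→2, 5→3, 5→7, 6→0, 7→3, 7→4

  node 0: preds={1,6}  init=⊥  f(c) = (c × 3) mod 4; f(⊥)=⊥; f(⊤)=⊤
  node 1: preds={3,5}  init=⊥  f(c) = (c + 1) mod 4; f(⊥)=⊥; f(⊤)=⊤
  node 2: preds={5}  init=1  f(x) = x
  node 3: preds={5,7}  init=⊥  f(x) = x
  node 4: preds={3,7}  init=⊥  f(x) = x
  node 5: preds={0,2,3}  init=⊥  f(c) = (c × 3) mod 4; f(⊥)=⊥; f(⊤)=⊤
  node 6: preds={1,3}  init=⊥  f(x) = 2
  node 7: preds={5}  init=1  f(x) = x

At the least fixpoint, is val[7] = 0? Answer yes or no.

no

Trace (19 dequeues):
  [1] u=0 | in ⊥ | out ⊥ | ==
  [2] u=1 | in ⊥ | out ⊥ | ==
  [3] u=2 | in ⊥ | out 1 | ==
  [4] u=3 | in 1 | out 1 | prev ⊥ | push {1}
  [5] u=4 | in 1 | out 1 | prev ⊥ | push {}
  [6] u=5 | in 1 | out 3 | prev ⊥ | push {2,3}
  [7] u=6 | in 1 | out 2 | prev ⊥ | push {0}
  [8] u=7 | in 3 | out ⊤ | prev 1 | push {4}
  [9] u=1 | in ⊤ | out ⊤ | prev ⊥ | push {6}
  [10] u=2 | in 3 | out ⊤ | prev 1 | push {5}
  [11] u=3 | in ⊤ | out ⊤ | prev 1 | push {1}
  [12] u=0 | in ⊤ | out ⊤ | prev ⊥ | push {}
  [13] u=4 | in ⊤ | out ⊤ | prev 1 | push {}
  [14] u=6 | in ⊤ | out 2 | ==
  [15] u=5 | in ⊤ | out ⊤ | prev 3 | push {2,3,7}
  [16] u=1 | in ⊤ | out ⊤ | ==
  [17] u=2 | in ⊤ | out ⊤ | ==
  [18] u=3 | in ⊤ | out ⊤ | ==
  [19] u=7 | in ⊤ | out ⊤ | ==

Converged values:
  [0] ⊤
  [1] ⊤
  [2] ⊤
  [3] ⊤
  [4] ⊤
  [5] ⊤
  [6] 2
  [7] ⊤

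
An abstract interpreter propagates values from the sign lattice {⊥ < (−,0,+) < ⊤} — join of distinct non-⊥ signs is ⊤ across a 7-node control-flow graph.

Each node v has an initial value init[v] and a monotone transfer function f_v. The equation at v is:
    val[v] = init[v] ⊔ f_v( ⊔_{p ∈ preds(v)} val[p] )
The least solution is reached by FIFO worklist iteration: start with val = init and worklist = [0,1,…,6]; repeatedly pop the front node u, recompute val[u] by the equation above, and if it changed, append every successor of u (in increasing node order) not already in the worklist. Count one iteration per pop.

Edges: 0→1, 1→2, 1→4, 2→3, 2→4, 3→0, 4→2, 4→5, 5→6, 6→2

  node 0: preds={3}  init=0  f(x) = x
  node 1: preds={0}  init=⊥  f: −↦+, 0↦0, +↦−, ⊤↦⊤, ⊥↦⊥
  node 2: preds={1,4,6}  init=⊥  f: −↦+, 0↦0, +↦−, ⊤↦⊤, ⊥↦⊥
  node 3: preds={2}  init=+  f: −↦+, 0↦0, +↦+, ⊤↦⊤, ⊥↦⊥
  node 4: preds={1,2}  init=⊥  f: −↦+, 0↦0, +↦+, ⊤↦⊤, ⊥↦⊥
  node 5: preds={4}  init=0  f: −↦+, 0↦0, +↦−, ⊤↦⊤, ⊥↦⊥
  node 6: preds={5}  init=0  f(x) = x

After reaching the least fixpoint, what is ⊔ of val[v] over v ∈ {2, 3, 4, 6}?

Iteration log — 9 steps:
  step 1. node 0  ⊔preds=+  new=⊤  old=0  +wl: 
  step 2. node 1  ⊔preds=⊤  new=⊤  old=⊥  +wl: 
  step 3. node 2  ⊔preds=⊤  new=⊤  old=⊥  +wl: 
  step 4. node 3  ⊔preds=⊤  new=⊤  old=+  +wl: 0
  step 5. node 4  ⊔preds=⊤  new=⊤  old=⊥  +wl: 2
  step 6. node 5  ⊔preds=⊤  new=⊤  old=0  +wl: 
  step 7. node 6  ⊔preds=⊤  new=⊤  old=0  +wl: 
  step 8. node 0  ⊔preds=⊤  new=⊤  stable
  step 9. node 2  ⊔preds=⊤  new=⊤  stable

Least fixpoint reached:
  node 0: ⊤
  node 1: ⊤
  node 2: ⊤
  node 3: ⊤
  node 4: ⊤
  node 5: ⊤
  node 6: ⊤

⊤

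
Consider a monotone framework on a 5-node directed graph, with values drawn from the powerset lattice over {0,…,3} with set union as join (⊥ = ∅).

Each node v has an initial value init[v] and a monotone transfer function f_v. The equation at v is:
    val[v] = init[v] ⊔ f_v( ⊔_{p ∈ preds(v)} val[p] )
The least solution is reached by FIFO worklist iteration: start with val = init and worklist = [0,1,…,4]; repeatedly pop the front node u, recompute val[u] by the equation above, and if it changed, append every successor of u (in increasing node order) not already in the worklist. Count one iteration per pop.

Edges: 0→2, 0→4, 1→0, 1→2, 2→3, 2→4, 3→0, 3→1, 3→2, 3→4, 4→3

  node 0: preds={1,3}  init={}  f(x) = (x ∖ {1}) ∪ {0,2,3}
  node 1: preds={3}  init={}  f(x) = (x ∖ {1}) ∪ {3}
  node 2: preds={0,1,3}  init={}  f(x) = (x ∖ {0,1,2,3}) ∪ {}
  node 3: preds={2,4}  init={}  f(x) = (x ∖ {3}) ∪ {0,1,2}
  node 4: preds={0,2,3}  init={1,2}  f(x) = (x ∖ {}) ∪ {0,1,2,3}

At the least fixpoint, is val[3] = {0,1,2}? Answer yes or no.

yes

Trace (10 dequeues):
  [1] u=0 | in {} | out {0,2,3} | prev {} | push {}
  [2] u=1 | in {} | out {3} | prev {} | push {0}
  [3] u=2 | in {0,2,3} | out {} | ==
  [4] u=3 | in {1,2} | out {0,1,2} | prev {} | push {1,2}
  [5] u=4 | in {0,1,2,3} | out {0,1,2,3} | prev {1,2} | push {3}
  [6] u=0 | in {0,1,2,3} | out {0,2,3} | ==
  [7] u=1 | in {0,1,2} | out {0,2,3} | prev {3} | push {0}
  [8] u=2 | in {0,1,2,3} | out {} | ==
  [9] u=3 | in {0,1,2,3} | out {0,1,2} | ==
  [10] u=0 | in {0,1,2,3} | out {0,2,3} | ==

Converged values:
  [0] {0,2,3}
  [1] {0,2,3}
  [2] {}
  [3] {0,1,2}
  [4] {0,1,2,3}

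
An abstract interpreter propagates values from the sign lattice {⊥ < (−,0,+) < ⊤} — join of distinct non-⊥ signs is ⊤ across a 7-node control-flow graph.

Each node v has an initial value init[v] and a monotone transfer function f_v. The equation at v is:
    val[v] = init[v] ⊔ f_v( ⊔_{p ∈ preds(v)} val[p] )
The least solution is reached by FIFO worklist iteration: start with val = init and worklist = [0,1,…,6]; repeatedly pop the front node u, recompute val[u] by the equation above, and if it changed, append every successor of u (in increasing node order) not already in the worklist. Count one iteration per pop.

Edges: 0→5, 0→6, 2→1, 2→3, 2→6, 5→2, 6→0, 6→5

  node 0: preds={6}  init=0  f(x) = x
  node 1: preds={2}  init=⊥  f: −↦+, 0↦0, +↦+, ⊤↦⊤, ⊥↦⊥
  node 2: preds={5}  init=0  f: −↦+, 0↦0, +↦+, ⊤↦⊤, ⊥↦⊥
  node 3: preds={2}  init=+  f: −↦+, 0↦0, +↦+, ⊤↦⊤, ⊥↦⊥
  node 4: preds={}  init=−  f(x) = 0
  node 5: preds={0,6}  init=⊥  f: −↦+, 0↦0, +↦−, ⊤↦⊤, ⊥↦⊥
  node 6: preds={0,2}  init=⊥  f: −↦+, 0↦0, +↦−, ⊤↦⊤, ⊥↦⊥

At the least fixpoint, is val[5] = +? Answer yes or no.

Iteration log — 10 steps:
  step 1. node 0  ⊔preds=⊥  new=0  stable
  step 2. node 1  ⊔preds=0  new=0  old=⊥  +wl: 
  step 3. node 2  ⊔preds=⊥  new=0  stable
  step 4. node 3  ⊔preds=0  new=⊤  old=+  +wl: 
  step 5. node 4  ⊔preds=⊥  new=⊤  old=−  +wl: 
  step 6. node 5  ⊔preds=0  new=0  old=⊥  +wl: 2
  step 7. node 6  ⊔preds=0  new=0  old=⊥  +wl: 0,5
  step 8. node 2  ⊔preds=0  new=0  stable
  step 9. node 0  ⊔preds=0  new=0  stable
  step 10. node 5  ⊔preds=0  new=0  stable

Least fixpoint reached:
  node 0: 0
  node 1: 0
  node 2: 0
  node 3: ⊤
  node 4: ⊤
  node 5: 0
  node 6: 0

no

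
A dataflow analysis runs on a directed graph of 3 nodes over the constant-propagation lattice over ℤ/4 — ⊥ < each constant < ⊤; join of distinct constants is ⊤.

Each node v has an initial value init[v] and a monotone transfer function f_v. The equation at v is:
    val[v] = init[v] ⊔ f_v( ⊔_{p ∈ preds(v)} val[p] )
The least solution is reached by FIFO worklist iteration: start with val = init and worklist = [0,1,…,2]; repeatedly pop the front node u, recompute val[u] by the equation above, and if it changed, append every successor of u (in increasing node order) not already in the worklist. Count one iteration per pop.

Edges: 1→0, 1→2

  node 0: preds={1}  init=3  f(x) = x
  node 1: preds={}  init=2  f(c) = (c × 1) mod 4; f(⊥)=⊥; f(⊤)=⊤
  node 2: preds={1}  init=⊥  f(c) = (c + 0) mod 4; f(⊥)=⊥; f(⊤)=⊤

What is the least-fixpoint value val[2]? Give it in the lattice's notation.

2

Iteration log — 3 steps:
  step 1. node 0  ⊔preds=2  new=⊤  old=3  +wl: 
  step 2. node 1  ⊔preds=⊥  new=2  stable
  step 3. node 2  ⊔preds=2  new=2  old=⊥  +wl: 

Least fixpoint reached:
  node 0: ⊤
  node 1: 2
  node 2: 2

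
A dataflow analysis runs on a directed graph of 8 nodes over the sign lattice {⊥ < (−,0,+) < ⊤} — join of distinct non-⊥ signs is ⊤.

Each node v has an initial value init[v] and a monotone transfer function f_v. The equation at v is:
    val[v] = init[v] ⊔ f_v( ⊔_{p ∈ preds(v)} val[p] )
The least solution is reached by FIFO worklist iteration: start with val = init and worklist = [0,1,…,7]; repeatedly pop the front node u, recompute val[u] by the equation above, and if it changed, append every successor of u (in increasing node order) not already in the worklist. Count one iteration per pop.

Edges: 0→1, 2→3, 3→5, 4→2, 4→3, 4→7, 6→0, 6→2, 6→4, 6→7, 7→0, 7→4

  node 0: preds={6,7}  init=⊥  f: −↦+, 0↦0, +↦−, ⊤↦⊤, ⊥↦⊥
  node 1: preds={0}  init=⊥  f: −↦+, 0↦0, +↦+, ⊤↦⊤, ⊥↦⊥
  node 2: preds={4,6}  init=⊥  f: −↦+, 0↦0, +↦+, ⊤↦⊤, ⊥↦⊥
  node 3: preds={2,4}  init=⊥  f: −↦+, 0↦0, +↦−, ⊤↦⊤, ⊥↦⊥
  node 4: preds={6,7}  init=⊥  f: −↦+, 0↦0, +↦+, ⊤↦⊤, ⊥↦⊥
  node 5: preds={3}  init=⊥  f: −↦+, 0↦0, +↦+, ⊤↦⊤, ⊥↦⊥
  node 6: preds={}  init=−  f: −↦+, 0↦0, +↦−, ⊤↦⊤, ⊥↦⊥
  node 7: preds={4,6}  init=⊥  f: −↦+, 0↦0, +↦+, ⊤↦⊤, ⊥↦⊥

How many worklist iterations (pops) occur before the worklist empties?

Worklist (17 pops):
  #1 pop 0: in=− → + (was ⊥); enqueue []
  #2 pop 1: in=+ → + (was ⊥); enqueue []
  #3 pop 2: in=− → + (was ⊥); enqueue []
  #4 pop 3: in=+ → − (was ⊥); enqueue []
  #5 pop 4: in=− → + (was ⊥); enqueue [2,3]
  #6 pop 5: in=− → + (was ⊥); enqueue []
  #7 pop 6: in=⊥ → − (no change)
  #8 pop 7: in=⊤ → ⊤ (was ⊥); enqueue [0,4]
  #9 pop 2: in=⊤ → ⊤ (was +); enqueue []
  #10 pop 3: in=⊤ → ⊤ (was −); enqueue [5]
  #11 pop 0: in=⊤ → ⊤ (was +); enqueue [1]
  #12 pop 4: in=⊤ → ⊤ (was +); enqueue [2,3,7]
  #13 pop 5: in=⊤ → ⊤ (was +); enqueue []
  #14 pop 1: in=⊤ → ⊤ (was +); enqueue []
  #15 pop 2: in=⊤ → ⊤ (no change)
  #16 pop 3: in=⊤ → ⊤ (no change)
  #17 pop 7: in=⊤ → ⊤ (no change)

Fixpoint:
  val[0] = ⊤
  val[1] = ⊤
  val[2] = ⊤
  val[3] = ⊤
  val[4] = ⊤
  val[5] = ⊤
  val[6] = −
  val[7] = ⊤

17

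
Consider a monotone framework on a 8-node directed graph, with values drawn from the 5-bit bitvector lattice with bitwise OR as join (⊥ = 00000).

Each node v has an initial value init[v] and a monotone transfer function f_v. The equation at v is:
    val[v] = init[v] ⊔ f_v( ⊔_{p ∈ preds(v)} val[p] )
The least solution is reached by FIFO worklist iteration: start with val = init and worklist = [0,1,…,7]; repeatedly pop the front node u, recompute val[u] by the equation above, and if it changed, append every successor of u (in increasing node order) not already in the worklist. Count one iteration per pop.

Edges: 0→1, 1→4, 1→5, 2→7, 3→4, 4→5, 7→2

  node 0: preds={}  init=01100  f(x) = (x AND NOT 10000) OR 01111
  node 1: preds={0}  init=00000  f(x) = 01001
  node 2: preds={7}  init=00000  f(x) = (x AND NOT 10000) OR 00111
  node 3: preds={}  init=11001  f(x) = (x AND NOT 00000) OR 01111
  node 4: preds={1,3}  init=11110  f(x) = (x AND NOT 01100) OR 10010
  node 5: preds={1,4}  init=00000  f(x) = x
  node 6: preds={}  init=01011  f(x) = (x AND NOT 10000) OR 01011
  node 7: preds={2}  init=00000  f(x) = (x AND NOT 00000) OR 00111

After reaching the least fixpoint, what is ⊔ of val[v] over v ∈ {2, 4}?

Iteration log — 9 steps:
  step 1. node 0  ⊔preds=00000  new=01111  old=01100  +wl: 
  step 2. node 1  ⊔preds=01111  new=01001  old=00000  +wl: 
  step 3. node 2  ⊔preds=00000  new=00111  old=00000  +wl: 
  step 4. node 3  ⊔preds=00000  new=11111  old=11001  +wl: 
  step 5. node 4  ⊔preds=11111  new=11111  old=11110  +wl: 
  step 6. node 5  ⊔preds=11111  new=11111  old=00000  +wl: 
  step 7. node 6  ⊔preds=00000  new=01011  stable
  step 8. node 7  ⊔preds=00111  new=00111  old=00000  +wl: 2
  step 9. node 2  ⊔preds=00111  new=00111  stable

Least fixpoint reached:
  node 0: 01111
  node 1: 01001
  node 2: 00111
  node 3: 11111
  node 4: 11111
  node 5: 11111
  node 6: 01011
  node 7: 00111

11111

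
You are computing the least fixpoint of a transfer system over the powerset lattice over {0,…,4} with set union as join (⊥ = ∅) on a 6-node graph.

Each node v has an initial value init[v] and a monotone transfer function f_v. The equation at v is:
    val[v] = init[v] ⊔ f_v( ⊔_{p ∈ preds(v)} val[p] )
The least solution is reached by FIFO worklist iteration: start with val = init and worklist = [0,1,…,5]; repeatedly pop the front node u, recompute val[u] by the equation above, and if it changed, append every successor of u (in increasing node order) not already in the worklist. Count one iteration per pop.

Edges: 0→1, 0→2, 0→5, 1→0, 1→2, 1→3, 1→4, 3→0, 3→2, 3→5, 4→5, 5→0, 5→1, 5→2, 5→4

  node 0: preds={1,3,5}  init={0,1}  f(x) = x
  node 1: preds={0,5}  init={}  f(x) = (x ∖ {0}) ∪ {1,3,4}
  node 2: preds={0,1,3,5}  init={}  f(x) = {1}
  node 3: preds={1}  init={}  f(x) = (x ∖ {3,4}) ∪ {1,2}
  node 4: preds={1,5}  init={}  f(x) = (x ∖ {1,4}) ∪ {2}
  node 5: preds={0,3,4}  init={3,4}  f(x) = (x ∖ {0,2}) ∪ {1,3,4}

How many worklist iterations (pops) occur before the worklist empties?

Worklist (14 pops):
  #1 pop 0: in={3,4} → {0,1,3,4} (was {0,1}); enqueue []
  #2 pop 1: in={0,1,3,4} → {1,3,4} (was {}); enqueue [0]
  #3 pop 2: in={0,1,3,4} → {1} (was {}); enqueue []
  #4 pop 3: in={1,3,4} → {1,2} (was {}); enqueue [2]
  #5 pop 4: in={1,3,4} → {2,3} (was {}); enqueue []
  #6 pop 5: in={0,1,2,3,4} → {1,3,4} (was {3,4}); enqueue [1,4]
  #7 pop 0: in={1,2,3,4} → {0,1,2,3,4} (was {0,1,3,4}); enqueue [5]
  #8 pop 2: in={0,1,2,3,4} → {1} (no change)
  #9 pop 1: in={0,1,2,3,4} → {1,2,3,4} (was {1,3,4}); enqueue [0,2,3]
  #10 pop 4: in={1,2,3,4} → {2,3} (no change)
  #11 pop 5: in={0,1,2,3,4} → {1,3,4} (no change)
  #12 pop 0: in={1,2,3,4} → {0,1,2,3,4} (no change)
  #13 pop 2: in={0,1,2,3,4} → {1} (no change)
  #14 pop 3: in={1,2,3,4} → {1,2} (no change)

Fixpoint:
  val[0] = {0,1,2,3,4}
  val[1] = {1,2,3,4}
  val[2] = {1}
  val[3] = {1,2}
  val[4] = {2,3}
  val[5] = {1,3,4}

14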